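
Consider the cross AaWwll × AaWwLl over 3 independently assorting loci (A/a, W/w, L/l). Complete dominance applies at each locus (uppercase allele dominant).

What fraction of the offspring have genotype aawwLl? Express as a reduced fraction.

P(aawwLl) = 1/32

AaWwll gametes: AWl×2, Awl×2, aWl×2, awl×2
AaWwLl gametes: AWL×1, AWl×1, AwL×1, Awl×1, aWL×1, aWl×1, awL×1, awl×1
AaWwll×AaWwLl grid (8·8=64): AAWWLl=2 AAWWll=2 AAWwLl=4 AAWwll=4 AAwwLl=2 AAwwll=2 AaWWLl=4 AaWWll=4 AaWwLl=8 AaWwll=8 AawwLl=4 Aawwll=4 aaWWLl=2 aaWWll=2 aaWwLl=4 aaWwll=4 aawwLl=2 aawwll=2
aawwLl hits 2/64; gcd=2; 2÷2/64÷2 = 1/32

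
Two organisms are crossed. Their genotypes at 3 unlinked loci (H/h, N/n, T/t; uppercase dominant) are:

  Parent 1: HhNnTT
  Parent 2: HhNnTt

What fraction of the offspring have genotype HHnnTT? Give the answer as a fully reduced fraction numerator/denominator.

HhNnTT gametes: HNT×2, HnT×2, hNT×2, hnT×2
HhNnTt gametes: HNT×1, HNt×1, HnT×1, Hnt×1, hNT×1, hNt×1, hnT×1, hnt×1
HhNnTT×HhNnTt grid (8·8=64): HHNNTT=2 HHNNTt=2 HHNnTT=4 HHNnTt=4 HHnnTT=2 HHnnTt=2 HhNNTT=4 HhNNTt=4 HhNnTT=8 HhNnTt=8 HhnnTT=4 HhnnTt=4 hhNNTT=2 hhNNTt=2 hhNnTT=4 hhNnTt=4 hhnnTT=2 hhnnTt=2
HHnnTT hits 2/64; gcd=2; 2÷2/64÷2 = 1/32

P(HHnnTT) = 1/32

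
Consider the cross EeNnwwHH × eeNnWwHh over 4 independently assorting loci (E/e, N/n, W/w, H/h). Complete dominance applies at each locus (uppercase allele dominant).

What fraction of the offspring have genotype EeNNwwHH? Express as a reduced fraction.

P(EeNNwwHH) = 1/32

EeNnwwHH gametes: ENwH×4, EnwH×4, eNwH×4, enwH×4
eeNnWwHh gametes: eNWH×2, eNWh×2, eNwH×2, eNwh×2, enWH×2, enWh×2, enwH×2, enwh×2
EeNnwwHH×eeNnWwHh grid (16·16=256): EeNNWwHH=8 EeNNWwHh=8 EeNNwwHH=8 EeNNwwHh=8 EeNnWwHH=16 EeNnWwHh=16 EeNnwwHH=16 EeNnwwHh=16 EennWwHH=8 EennWwHh=8 EennwwHH=8 EennwwHh=8 eeNNWwHH=8 eeNNWwHh=8 eeNNwwHH=8 eeNNwwHh=8 eeNnWwHH=16 eeNnWwHh=16 eeNnwwHH=16 eeNnwwHh=16 eennWwHH=8 eennWwHh=8 eennwwHH=8 eennwwHh=8
EeNNwwHH hits 8/256; gcd=8; 8÷8/256÷8 = 1/32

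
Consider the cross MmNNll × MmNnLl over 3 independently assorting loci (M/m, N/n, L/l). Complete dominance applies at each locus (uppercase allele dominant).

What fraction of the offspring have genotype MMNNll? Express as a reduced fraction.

MmNNll gametes: MNl×4, mNl×4
MmNnLl gametes: MNL×1, MNl×1, MnL×1, Mnl×1, mNL×1, mNl×1, mnL×1, mnl×1
MmNNll×MmNnLl grid (8·8=64): MMNNLl=4 MMNNll=4 MMNnLl=4 MMNnll=4 MmNNLl=8 MmNNll=8 MmNnLl=8 MmNnll=8 mmNNLl=4 mmNNll=4 mmNnLl=4 mmNnll=4
MMNNll hits 4/64; gcd=4; 4÷4/64÷4 = 1/16

P(MMNNll) = 1/16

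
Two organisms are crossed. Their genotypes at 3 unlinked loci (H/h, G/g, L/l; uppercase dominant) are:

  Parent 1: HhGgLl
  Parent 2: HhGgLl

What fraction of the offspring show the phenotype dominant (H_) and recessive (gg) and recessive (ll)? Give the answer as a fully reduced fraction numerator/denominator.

P(H_ gg ll) = 3/64

HhGgLl gametes: HGL×1, HGl×1, HgL×1, Hgl×1, hGL×1, hGl×1, hgL×1, hgl×1
HhGgLl gametes: HGL×1, HGl×1, HgL×1, Hgl×1, hGL×1, hGl×1, hgL×1, hgl×1
HhGgLl×HhGgLl grid (8·8=64): HHGGLL=1 HHGGLl=2 HHGGll=1 HHGgLL=2 HHGgLl=4 HHGgll=2 HHggLL=1 HHggLl=2 HHggll=1 HhGGLL=2 HhGGLl=4 HhGGll=2 HhGgLL=4 HhGgLl=8 HhGgll=4 HhggLL=2 HhggLl=4 Hhggll=2 hhGGLL=1 hhGGLl=2 hhGGll=1 hhGgLL=2 hhGgLl=4 hhGgll=2 hhggLL=1 hhggLl=2 hhggll=1
H_ gg ll hits 3/64; gcd=1; 3÷1/64÷1 = 3/64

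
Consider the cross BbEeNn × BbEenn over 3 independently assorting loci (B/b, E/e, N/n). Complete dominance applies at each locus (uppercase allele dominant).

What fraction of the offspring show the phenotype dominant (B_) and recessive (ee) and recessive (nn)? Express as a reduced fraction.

BbEeNn gametes: BEN×1, BEn×1, BeN×1, Ben×1, bEN×1, bEn×1, beN×1, ben×1
BbEenn gametes: BEn×2, Ben×2, bEn×2, ben×2
BbEeNn×BbEenn grid (8·8=64): BBEENn=2 BBEEnn=2 BBEeNn=4 BBEenn=4 BBeeNn=2 BBeenn=2 BbEENn=4 BbEEnn=4 BbEeNn=8 BbEenn=8 BbeeNn=4 Bbeenn=4 bbEENn=2 bbEEnn=2 bbEeNn=4 bbEenn=4 bbeeNn=2 bbeenn=2
B_ ee nn hits 6/64; gcd=2; 6÷2/64÷2 = 3/32

P(B_ ee nn) = 3/32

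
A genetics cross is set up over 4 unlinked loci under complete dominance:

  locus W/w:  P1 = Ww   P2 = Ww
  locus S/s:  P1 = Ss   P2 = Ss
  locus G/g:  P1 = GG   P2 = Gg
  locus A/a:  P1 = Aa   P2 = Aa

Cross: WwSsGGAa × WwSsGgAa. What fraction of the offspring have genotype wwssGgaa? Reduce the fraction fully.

WwSsGGAa gametes: WSGA×2, WSGa×2, WsGA×2, WsGa×2, wSGA×2, wSGa×2, wsGA×2, wsGa×2
WwSsGgAa gametes: WSGA×1, WSGa×1, WSgA×1, WSga×1, WsGA×1, WsGa×1, WsgA×1, Wsga×1, wSGA×1, wSGa×1, wSgA×1, wSga×1, wsGA×1, wsGa×1, wsgA×1, wsga×1
WwSsGGAa×WwSsGgAa grid (16·16=256): WWSSGGAA=2 WWSSGGAa=4 WWSSGGaa=2 WWSSGgAA=2 WWSSGgAa=4 WWSSGgaa=2 WWSsGGAA=4 WWSsGGAa=8 WWSsGGaa=4 WWSsGgAA=4 WWSsGgAa=8 WWSsGgaa=4 WWssGGAA=2 WWssGGAa=4 WWssGGaa=2 WWssGgAA=2 WWssGgAa=4 WWssGgaa=2 WwSSGGAA=4 WwSSGGAa=8 WwSSGGaa=4 WwSSGgAA=4 WwSSGgAa=8 WwSSGgaa=4 WwSsGGAA=8 WwSsGGAa=16 WwSsGGaa=8 WwSsGgAA=8 WwSsGgAa=16 WwSsGgaa=8 WwssGGAA=4 WwssGGAa=8 WwssGGaa=4 WwssGgAA=4 WwssGgAa=8 WwssGgaa=4 wwSSGGAA=2 wwSSGGAa=4 wwSSGGaa=2 wwSSGgAA=2 wwSSGgAa=4 wwSSGgaa=2 wwSsGGAA=4 wwSsGGAa=8 wwSsGGaa=4 wwSsGgAA=4 wwSsGgAa=8 wwSsGgaa=4 wwssGGAA=2 wwssGGAa=4 wwssGGaa=2 wwssGgAA=2 wwssGgAa=4 wwssGgaa=2
wwssGgaa hits 2/256; gcd=2; 2÷2/256÷2 = 1/128

P(wwssGgaa) = 1/128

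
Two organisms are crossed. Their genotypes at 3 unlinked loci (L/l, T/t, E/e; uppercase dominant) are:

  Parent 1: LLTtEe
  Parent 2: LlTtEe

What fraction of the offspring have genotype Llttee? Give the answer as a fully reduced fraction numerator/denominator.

P(Llttee) = 1/32

LLTtEe gametes: LTE×2, LTe×2, LtE×2, Lte×2
LlTtEe gametes: LTE×1, LTe×1, LtE×1, Lte×1, lTE×1, lTe×1, ltE×1, lte×1
LLTtEe×LlTtEe grid (8·8=64): LLTTEE=2 LLTTEe=4 LLTTee=2 LLTtEE=4 LLTtEe=8 LLTtee=4 LLttEE=2 LLttEe=4 LLttee=2 LlTTEE=2 LlTTEe=4 LlTTee=2 LlTtEE=4 LlTtEe=8 LlTtee=4 LlttEE=2 LlttEe=4 Llttee=2
Llttee hits 2/64; gcd=2; 2÷2/64÷2 = 1/32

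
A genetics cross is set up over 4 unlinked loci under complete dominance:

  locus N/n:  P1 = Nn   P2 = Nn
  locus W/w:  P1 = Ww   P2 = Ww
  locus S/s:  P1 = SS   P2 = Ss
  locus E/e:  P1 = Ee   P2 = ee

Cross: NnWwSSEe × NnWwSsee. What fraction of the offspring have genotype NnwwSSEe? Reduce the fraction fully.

NnWwSSEe gametes: NWSE×2, NWSe×2, NwSE×2, NwSe×2, nWSE×2, nWSe×2, nwSE×2, nwSe×2
NnWwSsee gametes: NWSe×2, NWse×2, NwSe×2, Nwse×2, nWSe×2, nWse×2, nwSe×2, nwse×2
NnWwSSEe×NnWwSsee grid (16·16=256): NNWWSSEe=4 NNWWSSee=4 NNWWSsEe=4 NNWWSsee=4 NNWwSSEe=8 NNWwSSee=8 NNWwSsEe=8 NNWwSsee=8 NNwwSSEe=4 NNwwSSee=4 NNwwSsEe=4 NNwwSsee=4 NnWWSSEe=8 NnWWSSee=8 NnWWSsEe=8 NnWWSsee=8 NnWwSSEe=16 NnWwSSee=16 NnWwSsEe=16 NnWwSsee=16 NnwwSSEe=8 NnwwSSee=8 NnwwSsEe=8 NnwwSsee=8 nnWWSSEe=4 nnWWSSee=4 nnWWSsEe=4 nnWWSsee=4 nnWwSSEe=8 nnWwSSee=8 nnWwSsEe=8 nnWwSsee=8 nnwwSSEe=4 nnwwSSee=4 nnwwSsEe=4 nnwwSsee=4
NnwwSSEe hits 8/256; gcd=8; 8÷8/256÷8 = 1/32

P(NnwwSSEe) = 1/32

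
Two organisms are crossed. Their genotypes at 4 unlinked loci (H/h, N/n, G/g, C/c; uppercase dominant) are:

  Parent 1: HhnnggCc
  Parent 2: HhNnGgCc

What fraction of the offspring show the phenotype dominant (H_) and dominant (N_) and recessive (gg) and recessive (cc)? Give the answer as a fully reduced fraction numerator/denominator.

HhnnggCc gametes: HngC×4, Hngc×4, hngC×4, hngc×4
HhNnGgCc gametes: HNGC×1, HNGc×1, HNgC×1, HNgc×1, HnGC×1, HnGc×1, HngC×1, Hngc×1, hNGC×1, hNGc×1, hNgC×1, hNgc×1, hnGC×1, hnGc×1, hngC×1, hngc×1
HhnnggCc×HhNnGgCc grid (16·16=256): HHNnGgCC=4 HHNnGgCc=8 HHNnGgcc=4 HHNnggCC=4 HHNnggCc=8 HHNnggcc=4 HHnnGgCC=4 HHnnGgCc=8 HHnnGgcc=4 HHnnggCC=4 HHnnggCc=8 HHnnggcc=4 HhNnGgCC=8 HhNnGgCc=16 HhNnGgcc=8 HhNnggCC=8 HhNnggCc=16 HhNnggcc=8 HhnnGgCC=8 HhnnGgCc=16 HhnnGgcc=8 HhnnggCC=8 HhnnggCc=16 Hhnnggcc=8 hhNnGgCC=4 hhNnGgCc=8 hhNnGgcc=4 hhNnggCC=4 hhNnggCc=8 hhNnggcc=4 hhnnGgCC=4 hhnnGgCc=8 hhnnGgcc=4 hhnnggCC=4 hhnnggCc=8 hhnnggcc=4
H_ N_ gg cc hits 12/256; gcd=4; 12÷4/256÷4 = 3/64

P(H_ N_ gg cc) = 3/64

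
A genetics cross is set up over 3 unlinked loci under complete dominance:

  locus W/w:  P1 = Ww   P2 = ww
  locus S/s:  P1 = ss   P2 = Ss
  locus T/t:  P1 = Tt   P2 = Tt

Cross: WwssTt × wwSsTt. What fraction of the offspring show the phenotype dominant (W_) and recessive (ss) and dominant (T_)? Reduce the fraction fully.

P(W_ ss T_) = 3/16

WwssTt gametes: WsT×2, Wst×2, wsT×2, wst×2
wwSsTt gametes: wST×2, wSt×2, wsT×2, wst×2
WwssTt×wwSsTt grid (8·8=64): WwSsTT=4 WwSsTt=8 WwSstt=4 WwssTT=4 WwssTt=8 Wwsstt=4 wwSsTT=4 wwSsTt=8 wwSstt=4 wwssTT=4 wwssTt=8 wwsstt=4
W_ ss T_ hits 12/64; gcd=4; 12÷4/64÷4 = 3/16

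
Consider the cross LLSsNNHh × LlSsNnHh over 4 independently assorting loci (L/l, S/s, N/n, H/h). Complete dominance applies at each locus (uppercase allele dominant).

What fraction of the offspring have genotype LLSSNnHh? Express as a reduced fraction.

P(LLSSNnHh) = 1/32

LLSsNNHh gametes: LSNH×4, LSNh×4, LsNH×4, LsNh×4
LlSsNnHh gametes: LSNH×1, LSNh×1, LSnH×1, LSnh×1, LsNH×1, LsNh×1, LsnH×1, Lsnh×1, lSNH×1, lSNh×1, lSnH×1, lSnh×1, lsNH×1, lsNh×1, lsnH×1, lsnh×1
LLSsNNHh×LlSsNnHh grid (16·16=256): LLSSNNHH=4 LLSSNNHh=8 LLSSNNhh=4 LLSSNnHH=4 LLSSNnHh=8 LLSSNnhh=4 LLSsNNHH=8 LLSsNNHh=16 LLSsNNhh=8 LLSsNnHH=8 LLSsNnHh=16 LLSsNnhh=8 LLssNNHH=4 LLssNNHh=8 LLssNNhh=4 LLssNnHH=4 LLssNnHh=8 LLssNnhh=4 LlSSNNHH=4 LlSSNNHh=8 LlSSNNhh=4 LlSSNnHH=4 LlSSNnHh=8 LlSSNnhh=4 LlSsNNHH=8 LlSsNNHh=16 LlSsNNhh=8 LlSsNnHH=8 LlSsNnHh=16 LlSsNnhh=8 LlssNNHH=4 LlssNNHh=8 LlssNNhh=4 LlssNnHH=4 LlssNnHh=8 LlssNnhh=4
LLSSNnHh hits 8/256; gcd=8; 8÷8/256÷8 = 1/32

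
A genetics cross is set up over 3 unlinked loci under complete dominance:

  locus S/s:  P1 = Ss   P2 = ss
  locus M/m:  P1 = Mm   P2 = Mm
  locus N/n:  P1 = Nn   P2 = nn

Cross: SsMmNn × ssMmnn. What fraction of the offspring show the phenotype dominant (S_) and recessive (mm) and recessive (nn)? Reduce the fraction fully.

SsMmNn gametes: SMN×1, SMn×1, SmN×1, Smn×1, sMN×1, sMn×1, smN×1, smn×1
ssMmnn gametes: sMn×4, smn×4
SsMmNn×ssMmnn grid (8·8=64): SsMMNn=4 SsMMnn=4 SsMmNn=8 SsMmnn=8 SsmmNn=4 Ssmmnn=4 ssMMNn=4 ssMMnn=4 ssMmNn=8 ssMmnn=8 ssmmNn=4 ssmmnn=4
S_ mm nn hits 4/64; gcd=4; 4÷4/64÷4 = 1/16

P(S_ mm nn) = 1/16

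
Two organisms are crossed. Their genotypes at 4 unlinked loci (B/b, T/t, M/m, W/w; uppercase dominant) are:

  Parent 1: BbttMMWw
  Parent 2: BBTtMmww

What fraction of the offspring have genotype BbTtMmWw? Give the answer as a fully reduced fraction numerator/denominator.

BbttMMWw gametes: BtMW×4, BtMw×4, btMW×4, btMw×4
BBTtMmww gametes: BTMw×4, BTmw×4, BtMw×4, Btmw×4
BbttMMWw×BBTtMmww grid (16·16=256): BBTtMMWw=16 BBTtMMww=16 BBTtMmWw=16 BBTtMmww=16 BBttMMWw=16 BBttMMww=16 BBttMmWw=16 BBttMmww=16 BbTtMMWw=16 BbTtMMww=16 BbTtMmWw=16 BbTtMmww=16 BbttMMWw=16 BbttMMww=16 BbttMmWw=16 BbttMmww=16
BbTtMmWw hits 16/256; gcd=16; 16÷16/256÷16 = 1/16

P(BbTtMmWw) = 1/16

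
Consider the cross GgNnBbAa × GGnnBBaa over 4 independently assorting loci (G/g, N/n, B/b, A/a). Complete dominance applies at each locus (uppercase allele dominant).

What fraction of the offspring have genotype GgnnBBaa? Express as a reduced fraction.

P(GgnnBBaa) = 1/16

GgNnBbAa gametes: GNBA×1, GNBa×1, GNbA×1, GNba×1, GnBA×1, GnBa×1, GnbA×1, Gnba×1, gNBA×1, gNBa×1, gNbA×1, gNba×1, gnBA×1, gnBa×1, gnbA×1, gnba×1
GGnnBBaa gametes: GnBa×16
GgNnBbAa×GGnnBBaa grid (16·16=256): GGNnBBAa=16 GGNnBBaa=16 GGNnBbAa=16 GGNnBbaa=16 GGnnBBAa=16 GGnnBBaa=16 GGnnBbAa=16 GGnnBbaa=16 GgNnBBAa=16 GgNnBBaa=16 GgNnBbAa=16 GgNnBbaa=16 GgnnBBAa=16 GgnnBBaa=16 GgnnBbAa=16 GgnnBbaa=16
GgnnBBaa hits 16/256; gcd=16; 16÷16/256÷16 = 1/16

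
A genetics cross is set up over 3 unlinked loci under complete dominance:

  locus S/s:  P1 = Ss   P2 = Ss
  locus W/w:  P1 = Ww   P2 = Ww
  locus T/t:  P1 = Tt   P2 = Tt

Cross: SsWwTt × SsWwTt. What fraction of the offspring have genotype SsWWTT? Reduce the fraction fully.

SsWwTt gametes: SWT×1, SWt×1, SwT×1, Swt×1, sWT×1, sWt×1, swT×1, swt×1
SsWwTt gametes: SWT×1, SWt×1, SwT×1, Swt×1, sWT×1, sWt×1, swT×1, swt×1
SsWwTt×SsWwTt grid (8·8=64): SSWWTT=1 SSWWTt=2 SSWWtt=1 SSWwTT=2 SSWwTt=4 SSWwtt=2 SSwwTT=1 SSwwTt=2 SSwwtt=1 SsWWTT=2 SsWWTt=4 SsWWtt=2 SsWwTT=4 SsWwTt=8 SsWwtt=4 SswwTT=2 SswwTt=4 Sswwtt=2 ssWWTT=1 ssWWTt=2 ssWWtt=1 ssWwTT=2 ssWwTt=4 ssWwtt=2 sswwTT=1 sswwTt=2 sswwtt=1
SsWWTT hits 2/64; gcd=2; 2÷2/64÷2 = 1/32

P(SsWWTT) = 1/32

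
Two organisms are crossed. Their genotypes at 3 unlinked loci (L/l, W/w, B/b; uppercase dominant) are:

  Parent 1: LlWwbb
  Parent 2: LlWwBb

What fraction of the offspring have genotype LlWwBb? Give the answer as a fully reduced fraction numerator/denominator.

LlWwbb gametes: LWb×2, Lwb×2, lWb×2, lwb×2
LlWwBb gametes: LWB×1, LWb×1, LwB×1, Lwb×1, lWB×1, lWb×1, lwB×1, lwb×1
LlWwbb×LlWwBb grid (8·8=64): LLWWBb=2 LLWWbb=2 LLWwBb=4 LLWwbb=4 LLwwBb=2 LLwwbb=2 LlWWBb=4 LlWWbb=4 LlWwBb=8 LlWwbb=8 LlwwBb=4 Llwwbb=4 llWWBb=2 llWWbb=2 llWwBb=4 llWwbb=4 llwwBb=2 llwwbb=2
LlWwBb hits 8/64; gcd=8; 8÷8/64÷8 = 1/8

P(LlWwBb) = 1/8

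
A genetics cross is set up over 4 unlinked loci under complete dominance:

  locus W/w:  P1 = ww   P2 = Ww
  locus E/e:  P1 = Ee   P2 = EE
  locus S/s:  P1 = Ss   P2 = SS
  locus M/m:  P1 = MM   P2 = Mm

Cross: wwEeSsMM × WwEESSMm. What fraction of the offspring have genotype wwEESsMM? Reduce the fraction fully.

P(wwEESsMM) = 1/16

wwEeSsMM gametes: wESM×4, wEsM×4, weSM×4, wesM×4
WwEESSMm gametes: WESM×4, WESm×4, wESM×4, wESm×4
wwEeSsMM×WwEESSMm grid (16·16=256): WwEESSMM=16 WwEESSMm=16 WwEESsMM=16 WwEESsMm=16 WwEeSSMM=16 WwEeSSMm=16 WwEeSsMM=16 WwEeSsMm=16 wwEESSMM=16 wwEESSMm=16 wwEESsMM=16 wwEESsMm=16 wwEeSSMM=16 wwEeSSMm=16 wwEeSsMM=16 wwEeSsMm=16
wwEESsMM hits 16/256; gcd=16; 16÷16/256÷16 = 1/16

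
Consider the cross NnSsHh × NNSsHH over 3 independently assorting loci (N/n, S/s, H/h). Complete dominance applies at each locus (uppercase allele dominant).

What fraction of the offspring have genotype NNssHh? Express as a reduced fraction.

P(NNssHh) = 1/16

NnSsHh gametes: NSH×1, NSh×1, NsH×1, Nsh×1, nSH×1, nSh×1, nsH×1, nsh×1
NNSsHH gametes: NSH×4, NsH×4
NnSsHh×NNSsHH grid (8·8=64): NNSSHH=4 NNSSHh=4 NNSsHH=8 NNSsHh=8 NNssHH=4 NNssHh=4 NnSSHH=4 NnSSHh=4 NnSsHH=8 NnSsHh=8 NnssHH=4 NnssHh=4
NNssHh hits 4/64; gcd=4; 4÷4/64÷4 = 1/16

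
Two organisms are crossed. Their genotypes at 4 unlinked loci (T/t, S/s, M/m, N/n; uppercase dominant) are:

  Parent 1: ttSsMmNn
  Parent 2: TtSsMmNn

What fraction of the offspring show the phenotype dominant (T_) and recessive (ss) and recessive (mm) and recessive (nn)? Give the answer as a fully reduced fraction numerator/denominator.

ttSsMmNn gametes: tSMN×2, tSMn×2, tSmN×2, tSmn×2, tsMN×2, tsMn×2, tsmN×2, tsmn×2
TtSsMmNn gametes: TSMN×1, TSMn×1, TSmN×1, TSmn×1, TsMN×1, TsMn×1, TsmN×1, Tsmn×1, tSMN×1, tSMn×1, tSmN×1, tSmn×1, tsMN×1, tsMn×1, tsmN×1, tsmn×1
ttSsMmNn×TtSsMmNn grid (16·16=256): TtSSMMNN=2 TtSSMMNn=4 TtSSMMnn=2 TtSSMmNN=4 TtSSMmNn=8 TtSSMmnn=4 TtSSmmNN=2 TtSSmmNn=4 TtSSmmnn=2 TtSsMMNN=4 TtSsMMNn=8 TtSsMMnn=4 TtSsMmNN=8 TtSsMmNn=16 TtSsMmnn=8 TtSsmmNN=4 TtSsmmNn=8 TtSsmmnn=4 TtssMMNN=2 TtssMMNn=4 TtssMMnn=2 TtssMmNN=4 TtssMmNn=8 TtssMmnn=4 TtssmmNN=2 TtssmmNn=4 Ttssmmnn=2 ttSSMMNN=2 ttSSMMNn=4 ttSSMMnn=2 ttSSMmNN=4 ttSSMmNn=8 ttSSMmnn=4 ttSSmmNN=2 ttSSmmNn=4 ttSSmmnn=2 ttSsMMNN=4 ttSsMMNn=8 ttSsMMnn=4 ttSsMmNN=8 ttSsMmNn=16 ttSsMmnn=8 ttSsmmNN=4 ttSsmmNn=8 ttSsmmnn=4 ttssMMNN=2 ttssMMNn=4 ttssMMnn=2 ttssMmNN=4 ttssMmNn=8 ttssMmnn=4 ttssmmNN=2 ttssmmNn=4 ttssmmnn=2
T_ ss mm nn hits 2/256; gcd=2; 2÷2/256÷2 = 1/128

P(T_ ss mm nn) = 1/128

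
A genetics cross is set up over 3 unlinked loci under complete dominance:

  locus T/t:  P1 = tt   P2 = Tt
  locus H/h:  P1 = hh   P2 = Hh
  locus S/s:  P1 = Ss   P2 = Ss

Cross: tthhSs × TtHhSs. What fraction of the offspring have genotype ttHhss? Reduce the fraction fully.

P(ttHhss) = 1/16

tthhSs gametes: thS×4, ths×4
TtHhSs gametes: THS×1, THs×1, ThS×1, Ths×1, tHS×1, tHs×1, thS×1, ths×1
tthhSs×TtHhSs grid (8·8=64): TtHhSS=4 TtHhSs=8 TtHhss=4 TthhSS=4 TthhSs=8 Tthhss=4 ttHhSS=4 ttHhSs=8 ttHhss=4 tthhSS=4 tthhSs=8 tthhss=4
ttHhss hits 4/64; gcd=4; 4÷4/64÷4 = 1/16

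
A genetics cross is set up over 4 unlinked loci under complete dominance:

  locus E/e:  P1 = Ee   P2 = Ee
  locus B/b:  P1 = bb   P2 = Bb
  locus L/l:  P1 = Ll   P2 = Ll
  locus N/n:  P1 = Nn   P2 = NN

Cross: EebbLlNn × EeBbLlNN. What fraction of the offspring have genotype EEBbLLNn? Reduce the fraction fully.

EebbLlNn gametes: EbLN×2, EbLn×2, EblN×2, Ebln×2, ebLN×2, ebLn×2, eblN×2, ebln×2
EeBbLlNN gametes: EBLN×2, EBlN×2, EbLN×2, EblN×2, eBLN×2, eBlN×2, ebLN×2, eblN×2
EebbLlNn×EeBbLlNN grid (16·16=256): EEBbLLNN=4 EEBbLLNn=4 EEBbLlNN=8 EEBbLlNn=8 EEBbllNN=4 EEBbllNn=4 EEbbLLNN=4 EEbbLLNn=4 EEbbLlNN=8 EEbbLlNn=8 EEbbllNN=4 EEbbllNn=4 EeBbLLNN=8 EeBbLLNn=8 EeBbLlNN=16 EeBbLlNn=16 EeBbllNN=8 EeBbllNn=8 EebbLLNN=8 EebbLLNn=8 EebbLlNN=16 EebbLlNn=16 EebbllNN=8 EebbllNn=8 eeBbLLNN=4 eeBbLLNn=4 eeBbLlNN=8 eeBbLlNn=8 eeBbllNN=4 eeBbllNn=4 eebbLLNN=4 eebbLLNn=4 eebbLlNN=8 eebbLlNn=8 eebbllNN=4 eebbllNn=4
EEBbLLNn hits 4/256; gcd=4; 4÷4/256÷4 = 1/64

P(EEBbLLNn) = 1/64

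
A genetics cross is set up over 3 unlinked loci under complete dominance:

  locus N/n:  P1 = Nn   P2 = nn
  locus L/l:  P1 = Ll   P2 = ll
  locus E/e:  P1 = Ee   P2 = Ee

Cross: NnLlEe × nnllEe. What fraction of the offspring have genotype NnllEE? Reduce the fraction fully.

P(NnllEE) = 1/16

NnLlEe gametes: NLE×1, NLe×1, NlE×1, Nle×1, nLE×1, nLe×1, nlE×1, nle×1
nnllEe gametes: nlE×4, nle×4
NnLlEe×nnllEe grid (8·8=64): NnLlEE=4 NnLlEe=8 NnLlee=4 NnllEE=4 NnllEe=8 Nnllee=4 nnLlEE=4 nnLlEe=8 nnLlee=4 nnllEE=4 nnllEe=8 nnllee=4
NnllEE hits 4/64; gcd=4; 4÷4/64÷4 = 1/16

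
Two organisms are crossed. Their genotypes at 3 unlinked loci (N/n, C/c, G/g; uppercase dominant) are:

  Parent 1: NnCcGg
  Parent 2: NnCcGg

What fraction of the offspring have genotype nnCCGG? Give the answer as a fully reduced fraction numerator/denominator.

NnCcGg gametes: NCG×1, NCg×1, NcG×1, Ncg×1, nCG×1, nCg×1, ncG×1, ncg×1
NnCcGg gametes: NCG×1, NCg×1, NcG×1, Ncg×1, nCG×1, nCg×1, ncG×1, ncg×1
NnCcGg×NnCcGg grid (8·8=64): NNCCGG=1 NNCCGg=2 NNCCgg=1 NNCcGG=2 NNCcGg=4 NNCcgg=2 NNccGG=1 NNccGg=2 NNccgg=1 NnCCGG=2 NnCCGg=4 NnCCgg=2 NnCcGG=4 NnCcGg=8 NnCcgg=4 NnccGG=2 NnccGg=4 Nnccgg=2 nnCCGG=1 nnCCGg=2 nnCCgg=1 nnCcGG=2 nnCcGg=4 nnCcgg=2 nnccGG=1 nnccGg=2 nnccgg=1
nnCCGG hits 1/64; gcd=1; 1÷1/64÷1 = 1/64

P(nnCCGG) = 1/64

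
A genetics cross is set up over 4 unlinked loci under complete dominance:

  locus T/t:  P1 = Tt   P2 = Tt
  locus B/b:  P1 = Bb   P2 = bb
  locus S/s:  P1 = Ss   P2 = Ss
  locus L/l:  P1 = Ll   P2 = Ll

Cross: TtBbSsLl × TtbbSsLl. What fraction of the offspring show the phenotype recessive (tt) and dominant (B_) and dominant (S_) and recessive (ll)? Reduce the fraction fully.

P(tt B_ S_ ll) = 3/128

TtBbSsLl gametes: TBSL×1, TBSl×1, TBsL×1, TBsl×1, TbSL×1, TbSl×1, TbsL×1, Tbsl×1, tBSL×1, tBSl×1, tBsL×1, tBsl×1, tbSL×1, tbSl×1, tbsL×1, tbsl×1
TtbbSsLl gametes: TbSL×2, TbSl×2, TbsL×2, Tbsl×2, tbSL×2, tbSl×2, tbsL×2, tbsl×2
TtBbSsLl×TtbbSsLl grid (16·16=256): TTBbSSLL=2 TTBbSSLl=4 TTBbSSll=2 TTBbSsLL=4 TTBbSsLl=8 TTBbSsll=4 TTBbssLL=2 TTBbssLl=4 TTBbssll=2 TTbbSSLL=2 TTbbSSLl=4 TTbbSSll=2 TTbbSsLL=4 TTbbSsLl=8 TTbbSsll=4 TTbbssLL=2 TTbbssLl=4 TTbbssll=2 TtBbSSLL=4 TtBbSSLl=8 TtBbSSll=4 TtBbSsLL=8 TtBbSsLl=16 TtBbSsll=8 TtBbssLL=4 TtBbssLl=8 TtBbssll=4 TtbbSSLL=4 TtbbSSLl=8 TtbbSSll=4 TtbbSsLL=8 TtbbSsLl=16 TtbbSsll=8 TtbbssLL=4 TtbbssLl=8 Ttbbssll=4 ttBbSSLL=2 ttBbSSLl=4 ttBbSSll=2 ttBbSsLL=4 ttBbSsLl=8 ttBbSsll=4 ttBbssLL=2 ttBbssLl=4 ttBbssll=2 ttbbSSLL=2 ttbbSSLl=4 ttbbSSll=2 ttbbSsLL=4 ttbbSsLl=8 ttbbSsll=4 ttbbssLL=2 ttbbssLl=4 ttbbssll=2
tt B_ S_ ll hits 6/256; gcd=2; 6÷2/256÷2 = 3/128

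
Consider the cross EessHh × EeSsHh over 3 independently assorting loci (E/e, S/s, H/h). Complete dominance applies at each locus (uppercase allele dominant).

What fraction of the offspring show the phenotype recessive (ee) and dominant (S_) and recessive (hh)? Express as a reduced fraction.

EessHh gametes: EsH×2, Esh×2, esH×2, esh×2
EeSsHh gametes: ESH×1, ESh×1, EsH×1, Esh×1, eSH×1, eSh×1, esH×1, esh×1
EessHh×EeSsHh grid (8·8=64): EESsHH=2 EESsHh=4 EESshh=2 EEssHH=2 EEssHh=4 EEsshh=2 EeSsHH=4 EeSsHh=8 EeSshh=4 EessHH=4 EessHh=8 Eesshh=4 eeSsHH=2 eeSsHh=4 eeSshh=2 eessHH=2 eessHh=4 eesshh=2
ee S_ hh hits 2/64; gcd=2; 2÷2/64÷2 = 1/32

P(ee S_ hh) = 1/32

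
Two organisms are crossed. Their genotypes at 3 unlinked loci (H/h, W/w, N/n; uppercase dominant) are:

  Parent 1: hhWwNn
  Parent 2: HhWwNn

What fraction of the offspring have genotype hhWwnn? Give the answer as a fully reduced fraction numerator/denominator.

P(hhWwnn) = 1/16

hhWwNn gametes: hWN×2, hWn×2, hwN×2, hwn×2
HhWwNn gametes: HWN×1, HWn×1, HwN×1, Hwn×1, hWN×1, hWn×1, hwN×1, hwn×1
hhWwNn×HhWwNn grid (8·8=64): HhWWNN=2 HhWWNn=4 HhWWnn=2 HhWwNN=4 HhWwNn=8 HhWwnn=4 HhwwNN=2 HhwwNn=4 Hhwwnn=2 hhWWNN=2 hhWWNn=4 hhWWnn=2 hhWwNN=4 hhWwNn=8 hhWwnn=4 hhwwNN=2 hhwwNn=4 hhwwnn=2
hhWwnn hits 4/64; gcd=4; 4÷4/64÷4 = 1/16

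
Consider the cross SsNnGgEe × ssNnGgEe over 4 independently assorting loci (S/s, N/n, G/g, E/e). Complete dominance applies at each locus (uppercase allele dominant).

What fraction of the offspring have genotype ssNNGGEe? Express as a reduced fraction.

P(ssNNGGEe) = 1/64

SsNnGgEe gametes: SNGE×1, SNGe×1, SNgE×1, SNge×1, SnGE×1, SnGe×1, SngE×1, Snge×1, sNGE×1, sNGe×1, sNgE×1, sNge×1, snGE×1, snGe×1, sngE×1, snge×1
ssNnGgEe gametes: sNGE×2, sNGe×2, sNgE×2, sNge×2, snGE×2, snGe×2, sngE×2, snge×2
SsNnGgEe×ssNnGgEe grid (16·16=256): SsNNGGEE=2 SsNNGGEe=4 SsNNGGee=2 SsNNGgEE=4 SsNNGgEe=8 SsNNGgee=4 SsNNggEE=2 SsNNggEe=4 SsNNggee=2 SsNnGGEE=4 SsNnGGEe=8 SsNnGGee=4 SsNnGgEE=8 SsNnGgEe=16 SsNnGgee=8 SsNnggEE=4 SsNnggEe=8 SsNnggee=4 SsnnGGEE=2 SsnnGGEe=4 SsnnGGee=2 SsnnGgEE=4 SsnnGgEe=8 SsnnGgee=4 SsnnggEE=2 SsnnggEe=4 Ssnnggee=2 ssNNGGEE=2 ssNNGGEe=4 ssNNGGee=2 ssNNGgEE=4 ssNNGgEe=8 ssNNGgee=4 ssNNggEE=2 ssNNggEe=4 ssNNggee=2 ssNnGGEE=4 ssNnGGEe=8 ssNnGGee=4 ssNnGgEE=8 ssNnGgEe=16 ssNnGgee=8 ssNnggEE=4 ssNnggEe=8 ssNnggee=4 ssnnGGEE=2 ssnnGGEe=4 ssnnGGee=2 ssnnGgEE=4 ssnnGgEe=8 ssnnGgee=4 ssnnggEE=2 ssnnggEe=4 ssnnggee=2
ssNNGGEe hits 4/256; gcd=4; 4÷4/256÷4 = 1/64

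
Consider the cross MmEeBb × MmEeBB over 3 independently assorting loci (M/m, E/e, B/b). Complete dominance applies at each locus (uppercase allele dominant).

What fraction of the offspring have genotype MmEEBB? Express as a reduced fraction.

P(MmEEBB) = 1/16

MmEeBb gametes: MEB×1, MEb×1, MeB×1, Meb×1, mEB×1, mEb×1, meB×1, meb×1
MmEeBB gametes: MEB×2, MeB×2, mEB×2, meB×2
MmEeBb×MmEeBB grid (8·8=64): MMEEBB=2 MMEEBb=2 MMEeBB=4 MMEeBb=4 MMeeBB=2 MMeeBb=2 MmEEBB=4 MmEEBb=4 MmEeBB=8 MmEeBb=8 MmeeBB=4 MmeeBb=4 mmEEBB=2 mmEEBb=2 mmEeBB=4 mmEeBb=4 mmeeBB=2 mmeeBb=2
MmEEBB hits 4/64; gcd=4; 4÷4/64÷4 = 1/16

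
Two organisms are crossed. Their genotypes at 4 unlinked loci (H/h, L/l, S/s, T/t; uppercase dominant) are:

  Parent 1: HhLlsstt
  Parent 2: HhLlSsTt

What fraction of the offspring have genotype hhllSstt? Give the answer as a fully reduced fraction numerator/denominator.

HhLlsstt gametes: HLst×4, Hlst×4, hLst×4, hlst×4
HhLlSsTt gametes: HLST×1, HLSt×1, HLsT×1, HLst×1, HlST×1, HlSt×1, HlsT×1, Hlst×1, hLST×1, hLSt×1, hLsT×1, hLst×1, hlST×1, hlSt×1, hlsT×1, hlst×1
HhLlsstt×HhLlSsTt grid (16·16=256): HHLLSsTt=4 HHLLSstt=4 HHLLssTt=4 HHLLsstt=4 HHLlSsTt=8 HHLlSstt=8 HHLlssTt=8 HHLlsstt=8 HHllSsTt=4 HHllSstt=4 HHllssTt=4 HHllsstt=4 HhLLSsTt=8 HhLLSstt=8 HhLLssTt=8 HhLLsstt=8 HhLlSsTt=16 HhLlSstt=16 HhLlssTt=16 HhLlsstt=16 HhllSsTt=8 HhllSstt=8 HhllssTt=8 Hhllsstt=8 hhLLSsTt=4 hhLLSstt=4 hhLLssTt=4 hhLLsstt=4 hhLlSsTt=8 hhLlSstt=8 hhLlssTt=8 hhLlsstt=8 hhllSsTt=4 hhllSstt=4 hhllssTt=4 hhllsstt=4
hhllSstt hits 4/256; gcd=4; 4÷4/256÷4 = 1/64

P(hhllSstt) = 1/64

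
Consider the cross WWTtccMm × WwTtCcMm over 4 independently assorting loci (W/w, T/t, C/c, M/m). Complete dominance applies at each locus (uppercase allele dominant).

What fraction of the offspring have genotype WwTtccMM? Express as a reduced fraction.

P(WwTtccMM) = 1/32

WWTtccMm gametes: WTcM×4, WTcm×4, WtcM×4, Wtcm×4
WwTtCcMm gametes: WTCM×1, WTCm×1, WTcM×1, WTcm×1, WtCM×1, WtCm×1, WtcM×1, Wtcm×1, wTCM×1, wTCm×1, wTcM×1, wTcm×1, wtCM×1, wtCm×1, wtcM×1, wtcm×1
WWTtccMm×WwTtCcMm grid (16·16=256): WWTTCcMM=4 WWTTCcMm=8 WWTTCcmm=4 WWTTccMM=4 WWTTccMm=8 WWTTccmm=4 WWTtCcMM=8 WWTtCcMm=16 WWTtCcmm=8 WWTtccMM=8 WWTtccMm=16 WWTtccmm=8 WWttCcMM=4 WWttCcMm=8 WWttCcmm=4 WWttccMM=4 WWttccMm=8 WWttccmm=4 WwTTCcMM=4 WwTTCcMm=8 WwTTCcmm=4 WwTTccMM=4 WwTTccMm=8 WwTTccmm=4 WwTtCcMM=8 WwTtCcMm=16 WwTtCcmm=8 WwTtccMM=8 WwTtccMm=16 WwTtccmm=8 WwttCcMM=4 WwttCcMm=8 WwttCcmm=4 WwttccMM=4 WwttccMm=8 Wwttccmm=4
WwTtccMM hits 8/256; gcd=8; 8÷8/256÷8 = 1/32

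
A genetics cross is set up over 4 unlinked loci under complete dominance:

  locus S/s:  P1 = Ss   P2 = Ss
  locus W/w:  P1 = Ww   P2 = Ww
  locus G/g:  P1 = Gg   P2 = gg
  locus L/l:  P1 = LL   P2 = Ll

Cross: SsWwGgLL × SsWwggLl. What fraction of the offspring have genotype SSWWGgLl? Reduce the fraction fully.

SsWwGgLL gametes: SWGL×2, SWgL×2, SwGL×2, SwgL×2, sWGL×2, sWgL×2, swGL×2, swgL×2
SsWwggLl gametes: SWgL×2, SWgl×2, SwgL×2, Swgl×2, sWgL×2, sWgl×2, swgL×2, swgl×2
SsWwGgLL×SsWwggLl grid (16·16=256): SSWWGgLL=4 SSWWGgLl=4 SSWWggLL=4 SSWWggLl=4 SSWwGgLL=8 SSWwGgLl=8 SSWwggLL=8 SSWwggLl=8 SSwwGgLL=4 SSwwGgLl=4 SSwwggLL=4 SSwwggLl=4 SsWWGgLL=8 SsWWGgLl=8 SsWWggLL=8 SsWWggLl=8 SsWwGgLL=16 SsWwGgLl=16 SsWwggLL=16 SsWwggLl=16 SswwGgLL=8 SswwGgLl=8 SswwggLL=8 SswwggLl=8 ssWWGgLL=4 ssWWGgLl=4 ssWWggLL=4 ssWWggLl=4 ssWwGgLL=8 ssWwGgLl=8 ssWwggLL=8 ssWwggLl=8 sswwGgLL=4 sswwGgLl=4 sswwggLL=4 sswwggLl=4
SSWWGgLl hits 4/256; gcd=4; 4÷4/256÷4 = 1/64

P(SSWWGgLl) = 1/64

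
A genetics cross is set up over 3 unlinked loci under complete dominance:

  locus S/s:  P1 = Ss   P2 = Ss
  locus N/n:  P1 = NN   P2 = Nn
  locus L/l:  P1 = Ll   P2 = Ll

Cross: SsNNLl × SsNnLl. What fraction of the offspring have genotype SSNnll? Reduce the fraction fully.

P(SSNnll) = 1/32

SsNNLl gametes: SNL×2, SNl×2, sNL×2, sNl×2
SsNnLl gametes: SNL×1, SNl×1, SnL×1, Snl×1, sNL×1, sNl×1, snL×1, snl×1
SsNNLl×SsNnLl grid (8·8=64): SSNNLL=2 SSNNLl=4 SSNNll=2 SSNnLL=2 SSNnLl=4 SSNnll=2 SsNNLL=4 SsNNLl=8 SsNNll=4 SsNnLL=4 SsNnLl=8 SsNnll=4 ssNNLL=2 ssNNLl=4 ssNNll=2 ssNnLL=2 ssNnLl=4 ssNnll=2
SSNnll hits 2/64; gcd=2; 2÷2/64÷2 = 1/32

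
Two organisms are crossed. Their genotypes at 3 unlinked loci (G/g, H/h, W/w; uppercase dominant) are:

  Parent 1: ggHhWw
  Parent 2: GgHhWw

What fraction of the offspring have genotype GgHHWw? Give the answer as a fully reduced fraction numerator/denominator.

ggHhWw gametes: gHW×2, gHw×2, ghW×2, ghw×2
GgHhWw gametes: GHW×1, GHw×1, GhW×1, Ghw×1, gHW×1, gHw×1, ghW×1, ghw×1
ggHhWw×GgHhWw grid (8·8=64): GgHHWW=2 GgHHWw=4 GgHHww=2 GgHhWW=4 GgHhWw=8 GgHhww=4 GghhWW=2 GghhWw=4 Gghhww=2 ggHHWW=2 ggHHWw=4 ggHHww=2 ggHhWW=4 ggHhWw=8 ggHhww=4 gghhWW=2 gghhWw=4 gghhww=2
GgHHWw hits 4/64; gcd=4; 4÷4/64÷4 = 1/16

P(GgHHWw) = 1/16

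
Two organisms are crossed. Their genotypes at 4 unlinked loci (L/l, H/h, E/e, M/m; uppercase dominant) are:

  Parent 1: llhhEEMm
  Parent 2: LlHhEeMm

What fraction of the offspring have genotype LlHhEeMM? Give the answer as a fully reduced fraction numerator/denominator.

P(LlHhEeMM) = 1/32

llhhEEMm gametes: lhEM×8, lhEm×8
LlHhEeMm gametes: LHEM×1, LHEm×1, LHeM×1, LHem×1, LhEM×1, LhEm×1, LheM×1, Lhem×1, lHEM×1, lHEm×1, lHeM×1, lHem×1, lhEM×1, lhEm×1, lheM×1, lhem×1
llhhEEMm×LlHhEeMm grid (16·16=256): LlHhEEMM=8 LlHhEEMm=16 LlHhEEmm=8 LlHhEeMM=8 LlHhEeMm=16 LlHhEemm=8 LlhhEEMM=8 LlhhEEMm=16 LlhhEEmm=8 LlhhEeMM=8 LlhhEeMm=16 LlhhEemm=8 llHhEEMM=8 llHhEEMm=16 llHhEEmm=8 llHhEeMM=8 llHhEeMm=16 llHhEemm=8 llhhEEMM=8 llhhEEMm=16 llhhEEmm=8 llhhEeMM=8 llhhEeMm=16 llhhEemm=8
LlHhEeMM hits 8/256; gcd=8; 8÷8/256÷8 = 1/32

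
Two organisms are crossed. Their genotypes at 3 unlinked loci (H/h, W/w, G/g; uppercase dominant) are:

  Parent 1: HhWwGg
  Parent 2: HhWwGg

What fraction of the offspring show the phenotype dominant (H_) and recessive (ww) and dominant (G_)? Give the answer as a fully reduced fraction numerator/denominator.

HhWwGg gametes: HWG×1, HWg×1, HwG×1, Hwg×1, hWG×1, hWg×1, hwG×1, hwg×1
HhWwGg gametes: HWG×1, HWg×1, HwG×1, Hwg×1, hWG×1, hWg×1, hwG×1, hwg×1
HhWwGg×HhWwGg grid (8·8=64): HHWWGG=1 HHWWGg=2 HHWWgg=1 HHWwGG=2 HHWwGg=4 HHWwgg=2 HHwwGG=1 HHwwGg=2 HHwwgg=1 HhWWGG=2 HhWWGg=4 HhWWgg=2 HhWwGG=4 HhWwGg=8 HhWwgg=4 HhwwGG=2 HhwwGg=4 Hhwwgg=2 hhWWGG=1 hhWWGg=2 hhWWgg=1 hhWwGG=2 hhWwGg=4 hhWwgg=2 hhwwGG=1 hhwwGg=2 hhwwgg=1
H_ ww G_ hits 9/64; gcd=1; 9÷1/64÷1 = 9/64

P(H_ ww G_) = 9/64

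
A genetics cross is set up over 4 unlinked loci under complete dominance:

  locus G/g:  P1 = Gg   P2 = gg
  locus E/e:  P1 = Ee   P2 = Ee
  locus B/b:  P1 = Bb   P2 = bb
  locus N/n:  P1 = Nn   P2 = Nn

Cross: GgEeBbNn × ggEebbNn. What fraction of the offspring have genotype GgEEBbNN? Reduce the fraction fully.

GgEeBbNn gametes: GEBN×1, GEBn×1, GEbN×1, GEbn×1, GeBN×1, GeBn×1, GebN×1, Gebn×1, gEBN×1, gEBn×1, gEbN×1, gEbn×1, geBN×1, geBn×1, gebN×1, gebn×1
ggEebbNn gametes: gEbN×4, gEbn×4, gebN×4, gebn×4
GgEeBbNn×ggEebbNn grid (16·16=256): GgEEBbNN=4 GgEEBbNn=8 GgEEBbnn=4 GgEEbbNN=4 GgEEbbNn=8 GgEEbbnn=4 GgEeBbNN=8 GgEeBbNn=16 GgEeBbnn=8 GgEebbNN=8 GgEebbNn=16 GgEebbnn=8 GgeeBbNN=4 GgeeBbNn=8 GgeeBbnn=4 GgeebbNN=4 GgeebbNn=8 Ggeebbnn=4 ggEEBbNN=4 ggEEBbNn=8 ggEEBbnn=4 ggEEbbNN=4 ggEEbbNn=8 ggEEbbnn=4 ggEeBbNN=8 ggEeBbNn=16 ggEeBbnn=8 ggEebbNN=8 ggEebbNn=16 ggEebbnn=8 ggeeBbNN=4 ggeeBbNn=8 ggeeBbnn=4 ggeebbNN=4 ggeebbNn=8 ggeebbnn=4
GgEEBbNN hits 4/256; gcd=4; 4÷4/256÷4 = 1/64

P(GgEEBbNN) = 1/64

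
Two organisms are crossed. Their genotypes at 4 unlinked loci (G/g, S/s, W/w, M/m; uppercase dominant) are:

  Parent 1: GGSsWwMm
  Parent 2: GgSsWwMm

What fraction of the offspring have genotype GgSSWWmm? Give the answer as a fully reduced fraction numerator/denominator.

GGSsWwMm gametes: GSWM×2, GSWm×2, GSwM×2, GSwm×2, GsWM×2, GsWm×2, GswM×2, Gswm×2
GgSsWwMm gametes: GSWM×1, GSWm×1, GSwM×1, GSwm×1, GsWM×1, GsWm×1, GswM×1, Gswm×1, gSWM×1, gSWm×1, gSwM×1, gSwm×1, gsWM×1, gsWm×1, gswM×1, gswm×1
GGSsWwMm×GgSsWwMm grid (16·16=256): GGSSWWMM=2 GGSSWWMm=4 GGSSWWmm=2 GGSSWwMM=4 GGSSWwMm=8 GGSSWwmm=4 GGSSwwMM=2 GGSSwwMm=4 GGSSwwmm=2 GGSsWWMM=4 GGSsWWMm=8 GGSsWWmm=4 GGSsWwMM=8 GGSsWwMm=16 GGSsWwmm=8 GGSswwMM=4 GGSswwMm=8 GGSswwmm=4 GGssWWMM=2 GGssWWMm=4 GGssWWmm=2 GGssWwMM=4 GGssWwMm=8 GGssWwmm=4 GGsswwMM=2 GGsswwMm=4 GGsswwmm=2 GgSSWWMM=2 GgSSWWMm=4 GgSSWWmm=2 GgSSWwMM=4 GgSSWwMm=8 GgSSWwmm=4 GgSSwwMM=2 GgSSwwMm=4 GgSSwwmm=2 GgSsWWMM=4 GgSsWWMm=8 GgSsWWmm=4 GgSsWwMM=8 GgSsWwMm=16 GgSsWwmm=8 GgSswwMM=4 GgSswwMm=8 GgSswwmm=4 GgssWWMM=2 GgssWWMm=4 GgssWWmm=2 GgssWwMM=4 GgssWwMm=8 GgssWwmm=4 GgsswwMM=2 GgsswwMm=4 Ggsswwmm=2
GgSSWWmm hits 2/256; gcd=2; 2÷2/256÷2 = 1/128

P(GgSSWWmm) = 1/128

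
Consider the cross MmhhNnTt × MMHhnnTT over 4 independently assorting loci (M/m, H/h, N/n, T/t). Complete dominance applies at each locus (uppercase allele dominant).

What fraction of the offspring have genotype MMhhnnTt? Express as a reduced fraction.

MmhhNnTt gametes: MhNT×2, MhNt×2, MhnT×2, Mhnt×2, mhNT×2, mhNt×2, mhnT×2, mhnt×2
MMHhnnTT gametes: MHnT×8, MhnT×8
MmhhNnTt×MMHhnnTT grid (16·16=256): MMHhNnTT=16 MMHhNnTt=16 MMHhnnTT=16 MMHhnnTt=16 MMhhNnTT=16 MMhhNnTt=16 MMhhnnTT=16 MMhhnnTt=16 MmHhNnTT=16 MmHhNnTt=16 MmHhnnTT=16 MmHhnnTt=16 MmhhNnTT=16 MmhhNnTt=16 MmhhnnTT=16 MmhhnnTt=16
MMhhnnTt hits 16/256; gcd=16; 16÷16/256÷16 = 1/16

P(MMhhnnTt) = 1/16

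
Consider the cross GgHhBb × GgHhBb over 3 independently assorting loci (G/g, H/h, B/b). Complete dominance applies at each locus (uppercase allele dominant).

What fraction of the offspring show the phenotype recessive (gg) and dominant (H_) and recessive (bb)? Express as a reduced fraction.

GgHhBb gametes: GHB×1, GHb×1, GhB×1, Ghb×1, gHB×1, gHb×1, ghB×1, ghb×1
GgHhBb gametes: GHB×1, GHb×1, GhB×1, Ghb×1, gHB×1, gHb×1, ghB×1, ghb×1
GgHhBb×GgHhBb grid (8·8=64): GGHHBB=1 GGHHBb=2 GGHHbb=1 GGHhBB=2 GGHhBb=4 GGHhbb=2 GGhhBB=1 GGhhBb=2 GGhhbb=1 GgHHBB=2 GgHHBb=4 GgHHbb=2 GgHhBB=4 GgHhBb=8 GgHhbb=4 GghhBB=2 GghhBb=4 Gghhbb=2 ggHHBB=1 ggHHBb=2 ggHHbb=1 ggHhBB=2 ggHhBb=4 ggHhbb=2 gghhBB=1 gghhBb=2 gghhbb=1
gg H_ bb hits 3/64; gcd=1; 3÷1/64÷1 = 3/64

P(gg H_ bb) = 3/64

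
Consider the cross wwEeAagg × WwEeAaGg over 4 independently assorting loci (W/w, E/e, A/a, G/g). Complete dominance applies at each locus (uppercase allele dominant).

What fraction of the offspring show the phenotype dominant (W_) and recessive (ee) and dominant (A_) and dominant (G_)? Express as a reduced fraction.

wwEeAagg gametes: wEAg×4, wEag×4, weAg×4, weag×4
WwEeAaGg gametes: WEAG×1, WEAg×1, WEaG×1, WEag×1, WeAG×1, WeAg×1, WeaG×1, Weag×1, wEAG×1, wEAg×1, wEaG×1, wEag×1, weAG×1, weAg×1, weaG×1, weag×1
wwEeAagg×WwEeAaGg grid (16·16=256): WwEEAAGg=4 WwEEAAgg=4 WwEEAaGg=8 WwEEAagg=8 WwEEaaGg=4 WwEEaagg=4 WwEeAAGg=8 WwEeAAgg=8 WwEeAaGg=16 WwEeAagg=16 WwEeaaGg=8 WwEeaagg=8 WweeAAGg=4 WweeAAgg=4 WweeAaGg=8 WweeAagg=8 WweeaaGg=4 Wweeaagg=4 wwEEAAGg=4 wwEEAAgg=4 wwEEAaGg=8 wwEEAagg=8 wwEEaaGg=4 wwEEaagg=4 wwEeAAGg=8 wwEeAAgg=8 wwEeAaGg=16 wwEeAagg=16 wwEeaaGg=8 wwEeaagg=8 wweeAAGg=4 wweeAAgg=4 wweeAaGg=8 wweeAagg=8 wweeaaGg=4 wweeaagg=4
W_ ee A_ G_ hits 12/256; gcd=4; 12÷4/256÷4 = 3/64

P(W_ ee A_ G_) = 3/64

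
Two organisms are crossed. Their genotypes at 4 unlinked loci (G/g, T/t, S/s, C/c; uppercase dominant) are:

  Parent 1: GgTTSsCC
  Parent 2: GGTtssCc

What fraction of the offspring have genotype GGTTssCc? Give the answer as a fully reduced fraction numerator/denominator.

GgTTSsCC gametes: GTSC×4, GTsC×4, gTSC×4, gTsC×4
GGTtssCc gametes: GTsC×4, GTsc×4, GtsC×4, Gtsc×4
GgTTSsCC×GGTtssCc grid (16·16=256): GGTTSsCC=16 GGTTSsCc=16 GGTTssCC=16 GGTTssCc=16 GGTtSsCC=16 GGTtSsCc=16 GGTtssCC=16 GGTtssCc=16 GgTTSsCC=16 GgTTSsCc=16 GgTTssCC=16 GgTTssCc=16 GgTtSsCC=16 GgTtSsCc=16 GgTtssCC=16 GgTtssCc=16
GGTTssCc hits 16/256; gcd=16; 16÷16/256÷16 = 1/16

P(GGTTssCc) = 1/16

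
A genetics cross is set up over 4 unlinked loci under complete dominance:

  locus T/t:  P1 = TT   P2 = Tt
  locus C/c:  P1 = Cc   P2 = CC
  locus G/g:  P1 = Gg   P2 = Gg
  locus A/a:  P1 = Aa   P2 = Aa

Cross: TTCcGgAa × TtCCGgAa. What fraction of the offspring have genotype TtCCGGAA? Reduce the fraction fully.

TTCcGgAa gametes: TCGA×2, TCGa×2, TCgA×2, TCga×2, TcGA×2, TcGa×2, TcgA×2, Tcga×2
TtCCGgAa gametes: TCGA×2, TCGa×2, TCgA×2, TCga×2, tCGA×2, tCGa×2, tCgA×2, tCga×2
TTCcGgAa×TtCCGgAa grid (16·16=256): TTCCGGAA=4 TTCCGGAa=8 TTCCGGaa=4 TTCCGgAA=8 TTCCGgAa=16 TTCCGgaa=8 TTCCggAA=4 TTCCggAa=8 TTCCggaa=4 TTCcGGAA=4 TTCcGGAa=8 TTCcGGaa=4 TTCcGgAA=8 TTCcGgAa=16 TTCcGgaa=8 TTCcggAA=4 TTCcggAa=8 TTCcggaa=4 TtCCGGAA=4 TtCCGGAa=8 TtCCGGaa=4 TtCCGgAA=8 TtCCGgAa=16 TtCCGgaa=8 TtCCggAA=4 TtCCggAa=8 TtCCggaa=4 TtCcGGAA=4 TtCcGGAa=8 TtCcGGaa=4 TtCcGgAA=8 TtCcGgAa=16 TtCcGgaa=8 TtCcggAA=4 TtCcggAa=8 TtCcggaa=4
TtCCGGAA hits 4/256; gcd=4; 4÷4/256÷4 = 1/64

P(TtCCGGAA) = 1/64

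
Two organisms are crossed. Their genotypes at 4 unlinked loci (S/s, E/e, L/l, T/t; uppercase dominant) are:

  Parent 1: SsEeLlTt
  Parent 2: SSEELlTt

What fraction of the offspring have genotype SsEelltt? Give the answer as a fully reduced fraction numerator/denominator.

SsEeLlTt gametes: SELT×1, SELt×1, SElT×1, SElt×1, SeLT×1, SeLt×1, SelT×1, Selt×1, sELT×1, sELt×1, sElT×1, sElt×1, seLT×1, seLt×1, selT×1, selt×1
SSEELlTt gametes: SELT×4, SELt×4, SElT×4, SElt×4
SsEeLlTt×SSEELlTt grid (16·16=256): SSEELLTT=4 SSEELLTt=8 SSEELLtt=4 SSEELlTT=8 SSEELlTt=16 SSEELltt=8 SSEEllTT=4 SSEEllTt=8 SSEElltt=4 SSEeLLTT=4 SSEeLLTt=8 SSEeLLtt=4 SSEeLlTT=8 SSEeLlTt=16 SSEeLltt=8 SSEellTT=4 SSEellTt=8 SSEelltt=4 SsEELLTT=4 SsEELLTt=8 SsEELLtt=4 SsEELlTT=8 SsEELlTt=16 SsEELltt=8 SsEEllTT=4 SsEEllTt=8 SsEElltt=4 SsEeLLTT=4 SsEeLLTt=8 SsEeLLtt=4 SsEeLlTT=8 SsEeLlTt=16 SsEeLltt=8 SsEellTT=4 SsEellTt=8 SsEelltt=4
SsEelltt hits 4/256; gcd=4; 4÷4/256÷4 = 1/64

P(SsEelltt) = 1/64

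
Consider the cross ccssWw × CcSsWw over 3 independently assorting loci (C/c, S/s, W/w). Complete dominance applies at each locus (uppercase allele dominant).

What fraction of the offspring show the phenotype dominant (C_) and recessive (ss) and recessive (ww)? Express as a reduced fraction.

ccssWw gametes: csW×4, csw×4
CcSsWw gametes: CSW×1, CSw×1, CsW×1, Csw×1, cSW×1, cSw×1, csW×1, csw×1
ccssWw×CcSsWw grid (8·8=64): CcSsWW=4 CcSsWw=8 CcSsww=4 CcssWW=4 CcssWw=8 Ccssww=4 ccSsWW=4 ccSsWw=8 ccSsww=4 ccssWW=4 ccssWw=8 ccssww=4
C_ ss ww hits 4/64; gcd=4; 4÷4/64÷4 = 1/16

P(C_ ss ww) = 1/16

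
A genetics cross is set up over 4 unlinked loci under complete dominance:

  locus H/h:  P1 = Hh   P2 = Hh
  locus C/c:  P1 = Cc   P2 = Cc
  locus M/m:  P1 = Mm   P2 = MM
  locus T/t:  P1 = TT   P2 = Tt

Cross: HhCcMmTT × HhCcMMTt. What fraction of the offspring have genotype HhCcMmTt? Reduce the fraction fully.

P(HhCcMmTt) = 1/16

HhCcMmTT gametes: HCMT×2, HCmT×2, HcMT×2, HcmT×2, hCMT×2, hCmT×2, hcMT×2, hcmT×2
HhCcMMTt gametes: HCMT×2, HCMt×2, HcMT×2, HcMt×2, hCMT×2, hCMt×2, hcMT×2, hcMt×2
HhCcMmTT×HhCcMMTt grid (16·16=256): HHCCMMTT=4 HHCCMMTt=4 HHCCMmTT=4 HHCCMmTt=4 HHCcMMTT=8 HHCcMMTt=8 HHCcMmTT=8 HHCcMmTt=8 HHccMMTT=4 HHccMMTt=4 HHccMmTT=4 HHccMmTt=4 HhCCMMTT=8 HhCCMMTt=8 HhCCMmTT=8 HhCCMmTt=8 HhCcMMTT=16 HhCcMMTt=16 HhCcMmTT=16 HhCcMmTt=16 HhccMMTT=8 HhccMMTt=8 HhccMmTT=8 HhccMmTt=8 hhCCMMTT=4 hhCCMMTt=4 hhCCMmTT=4 hhCCMmTt=4 hhCcMMTT=8 hhCcMMTt=8 hhCcMmTT=8 hhCcMmTt=8 hhccMMTT=4 hhccMMTt=4 hhccMmTT=4 hhccMmTt=4
HhCcMmTt hits 16/256; gcd=16; 16÷16/256÷16 = 1/16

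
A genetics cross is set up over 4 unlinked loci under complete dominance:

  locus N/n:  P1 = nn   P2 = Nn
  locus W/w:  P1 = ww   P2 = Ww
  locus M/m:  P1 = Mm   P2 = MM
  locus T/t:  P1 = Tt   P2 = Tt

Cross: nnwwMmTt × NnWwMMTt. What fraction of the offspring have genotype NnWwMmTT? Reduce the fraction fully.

nnwwMmTt gametes: nwMT×4, nwMt×4, nwmT×4, nwmt×4
NnWwMMTt gametes: NWMT×2, NWMt×2, NwMT×2, NwMt×2, nWMT×2, nWMt×2, nwMT×2, nwMt×2
nnwwMmTt×NnWwMMTt grid (16·16=256): NnWwMMTT=8 NnWwMMTt=16 NnWwMMtt=8 NnWwMmTT=8 NnWwMmTt=16 NnWwMmtt=8 NnwwMMTT=8 NnwwMMTt=16 NnwwMMtt=8 NnwwMmTT=8 NnwwMmTt=16 NnwwMmtt=8 nnWwMMTT=8 nnWwMMTt=16 nnWwMMtt=8 nnWwMmTT=8 nnWwMmTt=16 nnWwMmtt=8 nnwwMMTT=8 nnwwMMTt=16 nnwwMMtt=8 nnwwMmTT=8 nnwwMmTt=16 nnwwMmtt=8
NnWwMmTT hits 8/256; gcd=8; 8÷8/256÷8 = 1/32

P(NnWwMmTT) = 1/32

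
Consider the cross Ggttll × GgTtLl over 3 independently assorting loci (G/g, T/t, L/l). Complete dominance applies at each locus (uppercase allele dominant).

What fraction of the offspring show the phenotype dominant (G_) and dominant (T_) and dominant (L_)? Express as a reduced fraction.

P(G_ T_ L_) = 3/16

Ggttll gametes: Gtl×4, gtl×4
GgTtLl gametes: GTL×1, GTl×1, GtL×1, Gtl×1, gTL×1, gTl×1, gtL×1, gtl×1
Ggttll×GgTtLl grid (8·8=64): GGTtLl=4 GGTtll=4 GGttLl=4 GGttll=4 GgTtLl=8 GgTtll=8 GgttLl=8 Ggttll=8 ggTtLl=4 ggTtll=4 ggttLl=4 ggttll=4
G_ T_ L_ hits 12/64; gcd=4; 12÷4/64÷4 = 3/16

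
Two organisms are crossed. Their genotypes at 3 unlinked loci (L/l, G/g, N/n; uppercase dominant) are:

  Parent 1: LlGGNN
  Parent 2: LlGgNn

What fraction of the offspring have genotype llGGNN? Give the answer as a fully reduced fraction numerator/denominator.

LlGGNN gametes: LGN×4, lGN×4
LlGgNn gametes: LGN×1, LGn×1, LgN×1, Lgn×1, lGN×1, lGn×1, lgN×1, lgn×1
LlGGNN×LlGgNn grid (8·8=64): LLGGNN=4 LLGGNn=4 LLGgNN=4 LLGgNn=4 LlGGNN=8 LlGGNn=8 LlGgNN=8 LlGgNn=8 llGGNN=4 llGGNn=4 llGgNN=4 llGgNn=4
llGGNN hits 4/64; gcd=4; 4÷4/64÷4 = 1/16

P(llGGNN) = 1/16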